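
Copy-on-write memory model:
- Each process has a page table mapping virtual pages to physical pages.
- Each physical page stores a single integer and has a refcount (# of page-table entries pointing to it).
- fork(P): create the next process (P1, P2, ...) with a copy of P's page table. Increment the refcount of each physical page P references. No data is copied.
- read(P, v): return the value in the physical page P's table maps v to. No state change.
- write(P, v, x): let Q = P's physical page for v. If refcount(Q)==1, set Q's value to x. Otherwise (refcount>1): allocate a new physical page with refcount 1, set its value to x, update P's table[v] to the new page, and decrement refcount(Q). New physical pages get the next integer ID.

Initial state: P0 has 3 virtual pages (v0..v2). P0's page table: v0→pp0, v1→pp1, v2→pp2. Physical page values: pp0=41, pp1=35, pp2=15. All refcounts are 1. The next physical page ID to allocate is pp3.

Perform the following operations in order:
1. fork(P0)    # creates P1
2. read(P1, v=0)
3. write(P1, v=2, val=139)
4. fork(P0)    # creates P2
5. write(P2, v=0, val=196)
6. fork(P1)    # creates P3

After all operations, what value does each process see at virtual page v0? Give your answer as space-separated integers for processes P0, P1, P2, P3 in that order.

Answer: 41 41 196 41

Derivation:
Op 1: fork(P0) -> P1. 3 ppages; refcounts: pp0:2 pp1:2 pp2:2
Op 2: read(P1, v0) -> 41. No state change.
Op 3: write(P1, v2, 139). refcount(pp2)=2>1 -> COPY to pp3. 4 ppages; refcounts: pp0:2 pp1:2 pp2:1 pp3:1
Op 4: fork(P0) -> P2. 4 ppages; refcounts: pp0:3 pp1:3 pp2:2 pp3:1
Op 5: write(P2, v0, 196). refcount(pp0)=3>1 -> COPY to pp4. 5 ppages; refcounts: pp0:2 pp1:3 pp2:2 pp3:1 pp4:1
Op 6: fork(P1) -> P3. 5 ppages; refcounts: pp0:3 pp1:4 pp2:2 pp3:2 pp4:1
P0: v0 -> pp0 = 41
P1: v0 -> pp0 = 41
P2: v0 -> pp4 = 196
P3: v0 -> pp0 = 41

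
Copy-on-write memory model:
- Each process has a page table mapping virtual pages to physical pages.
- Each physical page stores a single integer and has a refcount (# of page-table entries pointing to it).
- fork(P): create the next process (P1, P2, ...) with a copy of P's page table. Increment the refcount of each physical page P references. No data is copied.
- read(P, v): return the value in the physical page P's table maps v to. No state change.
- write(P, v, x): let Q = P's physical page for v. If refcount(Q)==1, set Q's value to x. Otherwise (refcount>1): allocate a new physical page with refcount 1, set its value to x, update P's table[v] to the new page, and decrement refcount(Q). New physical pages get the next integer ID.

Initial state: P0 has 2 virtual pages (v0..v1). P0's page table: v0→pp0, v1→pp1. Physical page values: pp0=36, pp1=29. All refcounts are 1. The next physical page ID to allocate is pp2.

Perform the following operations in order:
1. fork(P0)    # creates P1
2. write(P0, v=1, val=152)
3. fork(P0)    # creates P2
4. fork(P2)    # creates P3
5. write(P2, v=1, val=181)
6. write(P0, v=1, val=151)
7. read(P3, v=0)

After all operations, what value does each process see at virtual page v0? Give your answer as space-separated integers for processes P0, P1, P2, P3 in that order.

Op 1: fork(P0) -> P1. 2 ppages; refcounts: pp0:2 pp1:2
Op 2: write(P0, v1, 152). refcount(pp1)=2>1 -> COPY to pp2. 3 ppages; refcounts: pp0:2 pp1:1 pp2:1
Op 3: fork(P0) -> P2. 3 ppages; refcounts: pp0:3 pp1:1 pp2:2
Op 4: fork(P2) -> P3. 3 ppages; refcounts: pp0:4 pp1:1 pp2:3
Op 5: write(P2, v1, 181). refcount(pp2)=3>1 -> COPY to pp3. 4 ppages; refcounts: pp0:4 pp1:1 pp2:2 pp3:1
Op 6: write(P0, v1, 151). refcount(pp2)=2>1 -> COPY to pp4. 5 ppages; refcounts: pp0:4 pp1:1 pp2:1 pp3:1 pp4:1
Op 7: read(P3, v0) -> 36. No state change.
P0: v0 -> pp0 = 36
P1: v0 -> pp0 = 36
P2: v0 -> pp0 = 36
P3: v0 -> pp0 = 36

Answer: 36 36 36 36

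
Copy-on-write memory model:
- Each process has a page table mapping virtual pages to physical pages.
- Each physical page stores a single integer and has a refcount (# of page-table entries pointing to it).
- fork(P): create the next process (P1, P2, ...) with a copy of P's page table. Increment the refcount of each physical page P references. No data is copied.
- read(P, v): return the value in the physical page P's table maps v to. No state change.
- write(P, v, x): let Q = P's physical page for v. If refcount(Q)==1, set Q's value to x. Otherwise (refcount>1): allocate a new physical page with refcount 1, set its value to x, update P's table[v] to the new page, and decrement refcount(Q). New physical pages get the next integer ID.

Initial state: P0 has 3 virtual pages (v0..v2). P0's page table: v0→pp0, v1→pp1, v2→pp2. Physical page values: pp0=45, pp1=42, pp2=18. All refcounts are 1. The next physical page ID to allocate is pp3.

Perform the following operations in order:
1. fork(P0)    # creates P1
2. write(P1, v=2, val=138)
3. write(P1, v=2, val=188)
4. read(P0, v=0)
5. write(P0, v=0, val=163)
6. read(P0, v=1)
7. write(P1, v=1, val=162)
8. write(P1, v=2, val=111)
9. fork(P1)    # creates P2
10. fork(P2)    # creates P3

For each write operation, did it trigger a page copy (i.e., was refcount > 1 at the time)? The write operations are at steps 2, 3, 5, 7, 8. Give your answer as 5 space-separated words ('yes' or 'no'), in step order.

Op 1: fork(P0) -> P1. 3 ppages; refcounts: pp0:2 pp1:2 pp2:2
Op 2: write(P1, v2, 138). refcount(pp2)=2>1 -> COPY to pp3. 4 ppages; refcounts: pp0:2 pp1:2 pp2:1 pp3:1
Op 3: write(P1, v2, 188). refcount(pp3)=1 -> write in place. 4 ppages; refcounts: pp0:2 pp1:2 pp2:1 pp3:1
Op 4: read(P0, v0) -> 45. No state change.
Op 5: write(P0, v0, 163). refcount(pp0)=2>1 -> COPY to pp4. 5 ppages; refcounts: pp0:1 pp1:2 pp2:1 pp3:1 pp4:1
Op 6: read(P0, v1) -> 42. No state change.
Op 7: write(P1, v1, 162). refcount(pp1)=2>1 -> COPY to pp5. 6 ppages; refcounts: pp0:1 pp1:1 pp2:1 pp3:1 pp4:1 pp5:1
Op 8: write(P1, v2, 111). refcount(pp3)=1 -> write in place. 6 ppages; refcounts: pp0:1 pp1:1 pp2:1 pp3:1 pp4:1 pp5:1
Op 9: fork(P1) -> P2. 6 ppages; refcounts: pp0:2 pp1:1 pp2:1 pp3:2 pp4:1 pp5:2
Op 10: fork(P2) -> P3. 6 ppages; refcounts: pp0:3 pp1:1 pp2:1 pp3:3 pp4:1 pp5:3

yes no yes yes no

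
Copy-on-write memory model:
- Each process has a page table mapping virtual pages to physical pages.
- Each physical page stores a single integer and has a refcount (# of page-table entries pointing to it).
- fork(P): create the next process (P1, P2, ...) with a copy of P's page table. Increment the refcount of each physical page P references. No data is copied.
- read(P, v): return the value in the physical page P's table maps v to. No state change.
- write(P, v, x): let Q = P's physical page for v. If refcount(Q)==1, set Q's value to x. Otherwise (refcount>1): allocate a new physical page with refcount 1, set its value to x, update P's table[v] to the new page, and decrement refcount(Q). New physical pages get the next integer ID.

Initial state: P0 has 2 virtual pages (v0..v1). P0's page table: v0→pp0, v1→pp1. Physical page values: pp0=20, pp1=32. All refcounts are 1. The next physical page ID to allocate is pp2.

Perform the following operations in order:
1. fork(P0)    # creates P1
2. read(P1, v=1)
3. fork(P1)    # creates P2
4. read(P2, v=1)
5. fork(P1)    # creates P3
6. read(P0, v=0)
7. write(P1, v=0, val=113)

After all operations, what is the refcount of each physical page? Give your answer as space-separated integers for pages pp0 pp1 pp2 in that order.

Answer: 3 4 1

Derivation:
Op 1: fork(P0) -> P1. 2 ppages; refcounts: pp0:2 pp1:2
Op 2: read(P1, v1) -> 32. No state change.
Op 3: fork(P1) -> P2. 2 ppages; refcounts: pp0:3 pp1:3
Op 4: read(P2, v1) -> 32. No state change.
Op 5: fork(P1) -> P3. 2 ppages; refcounts: pp0:4 pp1:4
Op 6: read(P0, v0) -> 20. No state change.
Op 7: write(P1, v0, 113). refcount(pp0)=4>1 -> COPY to pp2. 3 ppages; refcounts: pp0:3 pp1:4 pp2:1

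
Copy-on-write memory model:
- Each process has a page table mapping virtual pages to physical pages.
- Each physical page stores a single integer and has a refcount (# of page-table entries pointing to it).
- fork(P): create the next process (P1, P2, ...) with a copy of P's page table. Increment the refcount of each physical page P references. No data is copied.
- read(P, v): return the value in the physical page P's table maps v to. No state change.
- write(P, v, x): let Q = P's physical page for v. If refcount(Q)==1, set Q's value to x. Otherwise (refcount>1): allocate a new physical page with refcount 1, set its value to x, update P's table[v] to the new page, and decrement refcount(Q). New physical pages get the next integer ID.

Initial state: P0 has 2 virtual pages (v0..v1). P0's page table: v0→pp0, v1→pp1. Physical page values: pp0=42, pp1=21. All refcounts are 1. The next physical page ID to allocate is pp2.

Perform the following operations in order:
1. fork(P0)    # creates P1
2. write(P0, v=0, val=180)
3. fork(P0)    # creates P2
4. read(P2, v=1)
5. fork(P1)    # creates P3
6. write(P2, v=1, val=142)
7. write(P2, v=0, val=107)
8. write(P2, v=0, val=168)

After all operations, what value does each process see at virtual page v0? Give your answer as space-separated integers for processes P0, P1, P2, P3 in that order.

Op 1: fork(P0) -> P1. 2 ppages; refcounts: pp0:2 pp1:2
Op 2: write(P0, v0, 180). refcount(pp0)=2>1 -> COPY to pp2. 3 ppages; refcounts: pp0:1 pp1:2 pp2:1
Op 3: fork(P0) -> P2. 3 ppages; refcounts: pp0:1 pp1:3 pp2:2
Op 4: read(P2, v1) -> 21. No state change.
Op 5: fork(P1) -> P3. 3 ppages; refcounts: pp0:2 pp1:4 pp2:2
Op 6: write(P2, v1, 142). refcount(pp1)=4>1 -> COPY to pp3. 4 ppages; refcounts: pp0:2 pp1:3 pp2:2 pp3:1
Op 7: write(P2, v0, 107). refcount(pp2)=2>1 -> COPY to pp4. 5 ppages; refcounts: pp0:2 pp1:3 pp2:1 pp3:1 pp4:1
Op 8: write(P2, v0, 168). refcount(pp4)=1 -> write in place. 5 ppages; refcounts: pp0:2 pp1:3 pp2:1 pp3:1 pp4:1
P0: v0 -> pp2 = 180
P1: v0 -> pp0 = 42
P2: v0 -> pp4 = 168
P3: v0 -> pp0 = 42

Answer: 180 42 168 42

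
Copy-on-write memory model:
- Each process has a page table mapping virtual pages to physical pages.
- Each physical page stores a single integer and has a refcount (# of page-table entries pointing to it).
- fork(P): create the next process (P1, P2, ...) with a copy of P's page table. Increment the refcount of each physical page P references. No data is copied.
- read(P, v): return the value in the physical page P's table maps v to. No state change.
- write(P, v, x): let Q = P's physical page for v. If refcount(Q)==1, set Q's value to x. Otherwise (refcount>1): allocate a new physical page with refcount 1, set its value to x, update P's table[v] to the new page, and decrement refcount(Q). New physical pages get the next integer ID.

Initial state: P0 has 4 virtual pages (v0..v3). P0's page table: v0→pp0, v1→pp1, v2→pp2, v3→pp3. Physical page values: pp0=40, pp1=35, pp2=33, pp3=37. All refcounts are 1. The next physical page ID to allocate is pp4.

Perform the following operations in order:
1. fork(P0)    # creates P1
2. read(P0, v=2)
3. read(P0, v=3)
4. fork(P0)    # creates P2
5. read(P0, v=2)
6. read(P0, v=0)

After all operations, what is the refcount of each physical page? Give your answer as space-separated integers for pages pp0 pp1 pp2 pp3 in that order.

Op 1: fork(P0) -> P1. 4 ppages; refcounts: pp0:2 pp1:2 pp2:2 pp3:2
Op 2: read(P0, v2) -> 33. No state change.
Op 3: read(P0, v3) -> 37. No state change.
Op 4: fork(P0) -> P2. 4 ppages; refcounts: pp0:3 pp1:3 pp2:3 pp3:3
Op 5: read(P0, v2) -> 33. No state change.
Op 6: read(P0, v0) -> 40. No state change.

Answer: 3 3 3 3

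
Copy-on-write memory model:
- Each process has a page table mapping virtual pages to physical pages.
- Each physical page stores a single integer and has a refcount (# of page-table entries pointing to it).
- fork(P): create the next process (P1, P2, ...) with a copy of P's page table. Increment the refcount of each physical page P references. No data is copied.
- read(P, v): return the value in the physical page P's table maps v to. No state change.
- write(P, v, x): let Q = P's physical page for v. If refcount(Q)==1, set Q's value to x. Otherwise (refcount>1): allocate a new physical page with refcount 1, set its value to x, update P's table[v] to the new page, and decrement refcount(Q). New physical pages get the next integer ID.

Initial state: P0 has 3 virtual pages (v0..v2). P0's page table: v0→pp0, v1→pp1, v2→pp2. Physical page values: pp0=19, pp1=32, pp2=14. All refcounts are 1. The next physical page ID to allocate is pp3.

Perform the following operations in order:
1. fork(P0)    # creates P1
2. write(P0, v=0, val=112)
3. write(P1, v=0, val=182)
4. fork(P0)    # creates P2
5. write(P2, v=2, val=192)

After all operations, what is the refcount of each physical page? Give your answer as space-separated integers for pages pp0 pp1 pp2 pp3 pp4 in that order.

Answer: 1 3 2 2 1

Derivation:
Op 1: fork(P0) -> P1. 3 ppages; refcounts: pp0:2 pp1:2 pp2:2
Op 2: write(P0, v0, 112). refcount(pp0)=2>1 -> COPY to pp3. 4 ppages; refcounts: pp0:1 pp1:2 pp2:2 pp3:1
Op 3: write(P1, v0, 182). refcount(pp0)=1 -> write in place. 4 ppages; refcounts: pp0:1 pp1:2 pp2:2 pp3:1
Op 4: fork(P0) -> P2. 4 ppages; refcounts: pp0:1 pp1:3 pp2:3 pp3:2
Op 5: write(P2, v2, 192). refcount(pp2)=3>1 -> COPY to pp4. 5 ppages; refcounts: pp0:1 pp1:3 pp2:2 pp3:2 pp4:1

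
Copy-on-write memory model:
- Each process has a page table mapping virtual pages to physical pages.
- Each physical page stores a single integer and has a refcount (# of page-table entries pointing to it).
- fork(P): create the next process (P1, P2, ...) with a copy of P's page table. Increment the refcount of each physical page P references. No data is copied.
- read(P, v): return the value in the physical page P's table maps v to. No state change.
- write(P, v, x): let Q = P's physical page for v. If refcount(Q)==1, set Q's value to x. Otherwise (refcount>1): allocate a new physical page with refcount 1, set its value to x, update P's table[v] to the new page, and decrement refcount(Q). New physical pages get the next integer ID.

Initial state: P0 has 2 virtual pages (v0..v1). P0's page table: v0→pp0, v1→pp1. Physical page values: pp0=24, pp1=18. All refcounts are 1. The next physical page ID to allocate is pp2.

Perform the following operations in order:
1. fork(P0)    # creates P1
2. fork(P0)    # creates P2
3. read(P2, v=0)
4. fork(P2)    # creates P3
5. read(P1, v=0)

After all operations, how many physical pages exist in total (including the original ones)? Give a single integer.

Op 1: fork(P0) -> P1. 2 ppages; refcounts: pp0:2 pp1:2
Op 2: fork(P0) -> P2. 2 ppages; refcounts: pp0:3 pp1:3
Op 3: read(P2, v0) -> 24. No state change.
Op 4: fork(P2) -> P3. 2 ppages; refcounts: pp0:4 pp1:4
Op 5: read(P1, v0) -> 24. No state change.

Answer: 2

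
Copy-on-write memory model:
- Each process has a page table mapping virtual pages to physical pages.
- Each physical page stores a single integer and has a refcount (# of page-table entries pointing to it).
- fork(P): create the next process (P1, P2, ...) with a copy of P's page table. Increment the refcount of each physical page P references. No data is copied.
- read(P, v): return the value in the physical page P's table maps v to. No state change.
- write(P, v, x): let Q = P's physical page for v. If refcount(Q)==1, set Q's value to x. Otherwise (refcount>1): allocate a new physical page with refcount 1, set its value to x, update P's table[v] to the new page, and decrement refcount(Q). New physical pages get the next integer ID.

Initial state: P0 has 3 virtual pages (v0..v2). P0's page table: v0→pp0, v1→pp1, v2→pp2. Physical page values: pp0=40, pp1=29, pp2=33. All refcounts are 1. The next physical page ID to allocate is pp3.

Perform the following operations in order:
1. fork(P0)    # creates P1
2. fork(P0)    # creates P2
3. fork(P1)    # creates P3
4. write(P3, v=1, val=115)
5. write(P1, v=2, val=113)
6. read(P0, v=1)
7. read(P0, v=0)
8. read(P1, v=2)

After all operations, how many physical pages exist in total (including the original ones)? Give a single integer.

Op 1: fork(P0) -> P1. 3 ppages; refcounts: pp0:2 pp1:2 pp2:2
Op 2: fork(P0) -> P2. 3 ppages; refcounts: pp0:3 pp1:3 pp2:3
Op 3: fork(P1) -> P3. 3 ppages; refcounts: pp0:4 pp1:4 pp2:4
Op 4: write(P3, v1, 115). refcount(pp1)=4>1 -> COPY to pp3. 4 ppages; refcounts: pp0:4 pp1:3 pp2:4 pp3:1
Op 5: write(P1, v2, 113). refcount(pp2)=4>1 -> COPY to pp4. 5 ppages; refcounts: pp0:4 pp1:3 pp2:3 pp3:1 pp4:1
Op 6: read(P0, v1) -> 29. No state change.
Op 7: read(P0, v0) -> 40. No state change.
Op 8: read(P1, v2) -> 113. No state change.

Answer: 5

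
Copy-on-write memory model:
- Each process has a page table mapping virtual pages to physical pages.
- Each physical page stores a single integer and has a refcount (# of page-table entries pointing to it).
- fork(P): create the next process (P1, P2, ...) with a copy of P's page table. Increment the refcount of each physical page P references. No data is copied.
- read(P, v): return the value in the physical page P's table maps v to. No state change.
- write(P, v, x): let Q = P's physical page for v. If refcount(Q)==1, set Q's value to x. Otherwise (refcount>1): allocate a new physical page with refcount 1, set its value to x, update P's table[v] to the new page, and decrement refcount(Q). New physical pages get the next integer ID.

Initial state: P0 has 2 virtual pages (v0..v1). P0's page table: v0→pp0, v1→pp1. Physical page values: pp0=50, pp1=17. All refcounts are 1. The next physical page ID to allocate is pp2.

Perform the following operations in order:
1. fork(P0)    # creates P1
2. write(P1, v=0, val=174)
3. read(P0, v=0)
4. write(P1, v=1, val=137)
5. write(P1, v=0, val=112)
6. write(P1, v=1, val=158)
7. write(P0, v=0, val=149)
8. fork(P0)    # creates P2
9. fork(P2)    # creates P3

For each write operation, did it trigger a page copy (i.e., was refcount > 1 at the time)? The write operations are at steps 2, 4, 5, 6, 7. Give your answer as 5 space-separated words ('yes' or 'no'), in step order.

Op 1: fork(P0) -> P1. 2 ppages; refcounts: pp0:2 pp1:2
Op 2: write(P1, v0, 174). refcount(pp0)=2>1 -> COPY to pp2. 3 ppages; refcounts: pp0:1 pp1:2 pp2:1
Op 3: read(P0, v0) -> 50. No state change.
Op 4: write(P1, v1, 137). refcount(pp1)=2>1 -> COPY to pp3. 4 ppages; refcounts: pp0:1 pp1:1 pp2:1 pp3:1
Op 5: write(P1, v0, 112). refcount(pp2)=1 -> write in place. 4 ppages; refcounts: pp0:1 pp1:1 pp2:1 pp3:1
Op 6: write(P1, v1, 158). refcount(pp3)=1 -> write in place. 4 ppages; refcounts: pp0:1 pp1:1 pp2:1 pp3:1
Op 7: write(P0, v0, 149). refcount(pp0)=1 -> write in place. 4 ppages; refcounts: pp0:1 pp1:1 pp2:1 pp3:1
Op 8: fork(P0) -> P2. 4 ppages; refcounts: pp0:2 pp1:2 pp2:1 pp3:1
Op 9: fork(P2) -> P3. 4 ppages; refcounts: pp0:3 pp1:3 pp2:1 pp3:1

yes yes no no no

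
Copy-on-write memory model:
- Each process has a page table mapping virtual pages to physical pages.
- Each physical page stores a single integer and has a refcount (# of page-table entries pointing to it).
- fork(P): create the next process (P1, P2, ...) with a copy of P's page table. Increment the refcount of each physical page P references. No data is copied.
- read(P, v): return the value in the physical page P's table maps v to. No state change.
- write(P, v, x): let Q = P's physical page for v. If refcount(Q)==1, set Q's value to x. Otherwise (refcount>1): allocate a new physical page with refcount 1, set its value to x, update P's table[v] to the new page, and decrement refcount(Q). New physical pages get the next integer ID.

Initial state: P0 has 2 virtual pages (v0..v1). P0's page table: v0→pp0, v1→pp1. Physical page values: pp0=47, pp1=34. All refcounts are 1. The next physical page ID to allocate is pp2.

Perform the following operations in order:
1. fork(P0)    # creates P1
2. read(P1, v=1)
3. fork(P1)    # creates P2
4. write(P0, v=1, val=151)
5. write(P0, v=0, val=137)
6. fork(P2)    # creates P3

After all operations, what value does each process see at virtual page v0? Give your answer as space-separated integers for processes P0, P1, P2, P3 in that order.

Answer: 137 47 47 47

Derivation:
Op 1: fork(P0) -> P1. 2 ppages; refcounts: pp0:2 pp1:2
Op 2: read(P1, v1) -> 34. No state change.
Op 3: fork(P1) -> P2. 2 ppages; refcounts: pp0:3 pp1:3
Op 4: write(P0, v1, 151). refcount(pp1)=3>1 -> COPY to pp2. 3 ppages; refcounts: pp0:3 pp1:2 pp2:1
Op 5: write(P0, v0, 137). refcount(pp0)=3>1 -> COPY to pp3. 4 ppages; refcounts: pp0:2 pp1:2 pp2:1 pp3:1
Op 6: fork(P2) -> P3. 4 ppages; refcounts: pp0:3 pp1:3 pp2:1 pp3:1
P0: v0 -> pp3 = 137
P1: v0 -> pp0 = 47
P2: v0 -> pp0 = 47
P3: v0 -> pp0 = 47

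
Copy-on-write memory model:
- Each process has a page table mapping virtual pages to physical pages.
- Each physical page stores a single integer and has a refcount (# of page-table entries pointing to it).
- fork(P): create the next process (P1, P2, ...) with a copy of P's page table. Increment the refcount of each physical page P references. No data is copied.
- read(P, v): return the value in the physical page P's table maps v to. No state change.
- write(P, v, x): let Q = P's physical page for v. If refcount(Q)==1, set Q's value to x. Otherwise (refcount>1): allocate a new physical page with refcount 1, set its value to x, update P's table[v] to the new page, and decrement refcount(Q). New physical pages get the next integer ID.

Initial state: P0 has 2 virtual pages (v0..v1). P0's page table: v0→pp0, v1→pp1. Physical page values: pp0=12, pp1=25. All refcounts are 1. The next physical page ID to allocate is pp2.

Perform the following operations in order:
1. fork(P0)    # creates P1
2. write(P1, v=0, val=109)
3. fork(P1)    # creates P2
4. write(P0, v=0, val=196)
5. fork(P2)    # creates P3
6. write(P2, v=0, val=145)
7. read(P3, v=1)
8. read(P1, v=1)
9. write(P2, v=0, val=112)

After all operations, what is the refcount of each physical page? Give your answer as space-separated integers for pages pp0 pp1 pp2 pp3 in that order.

Answer: 1 4 2 1

Derivation:
Op 1: fork(P0) -> P1. 2 ppages; refcounts: pp0:2 pp1:2
Op 2: write(P1, v0, 109). refcount(pp0)=2>1 -> COPY to pp2. 3 ppages; refcounts: pp0:1 pp1:2 pp2:1
Op 3: fork(P1) -> P2. 3 ppages; refcounts: pp0:1 pp1:3 pp2:2
Op 4: write(P0, v0, 196). refcount(pp0)=1 -> write in place. 3 ppages; refcounts: pp0:1 pp1:3 pp2:2
Op 5: fork(P2) -> P3. 3 ppages; refcounts: pp0:1 pp1:4 pp2:3
Op 6: write(P2, v0, 145). refcount(pp2)=3>1 -> COPY to pp3. 4 ppages; refcounts: pp0:1 pp1:4 pp2:2 pp3:1
Op 7: read(P3, v1) -> 25. No state change.
Op 8: read(P1, v1) -> 25. No state change.
Op 9: write(P2, v0, 112). refcount(pp3)=1 -> write in place. 4 ppages; refcounts: pp0:1 pp1:4 pp2:2 pp3:1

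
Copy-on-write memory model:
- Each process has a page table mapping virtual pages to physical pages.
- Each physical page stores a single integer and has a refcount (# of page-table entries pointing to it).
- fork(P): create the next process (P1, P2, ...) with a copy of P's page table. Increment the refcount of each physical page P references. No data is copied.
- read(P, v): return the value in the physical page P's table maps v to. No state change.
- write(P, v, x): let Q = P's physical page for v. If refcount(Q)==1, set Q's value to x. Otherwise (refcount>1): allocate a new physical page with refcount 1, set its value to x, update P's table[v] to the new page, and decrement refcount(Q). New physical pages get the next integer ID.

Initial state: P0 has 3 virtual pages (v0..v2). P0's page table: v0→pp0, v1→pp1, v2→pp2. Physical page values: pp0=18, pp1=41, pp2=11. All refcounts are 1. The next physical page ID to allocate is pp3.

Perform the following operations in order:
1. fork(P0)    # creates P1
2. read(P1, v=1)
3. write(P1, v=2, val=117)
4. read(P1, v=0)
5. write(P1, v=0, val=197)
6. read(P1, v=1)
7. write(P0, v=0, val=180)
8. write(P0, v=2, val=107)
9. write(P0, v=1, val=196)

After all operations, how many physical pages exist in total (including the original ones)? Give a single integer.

Op 1: fork(P0) -> P1. 3 ppages; refcounts: pp0:2 pp1:2 pp2:2
Op 2: read(P1, v1) -> 41. No state change.
Op 3: write(P1, v2, 117). refcount(pp2)=2>1 -> COPY to pp3. 4 ppages; refcounts: pp0:2 pp1:2 pp2:1 pp3:1
Op 4: read(P1, v0) -> 18. No state change.
Op 5: write(P1, v0, 197). refcount(pp0)=2>1 -> COPY to pp4. 5 ppages; refcounts: pp0:1 pp1:2 pp2:1 pp3:1 pp4:1
Op 6: read(P1, v1) -> 41. No state change.
Op 7: write(P0, v0, 180). refcount(pp0)=1 -> write in place. 5 ppages; refcounts: pp0:1 pp1:2 pp2:1 pp3:1 pp4:1
Op 8: write(P0, v2, 107). refcount(pp2)=1 -> write in place. 5 ppages; refcounts: pp0:1 pp1:2 pp2:1 pp3:1 pp4:1
Op 9: write(P0, v1, 196). refcount(pp1)=2>1 -> COPY to pp5. 6 ppages; refcounts: pp0:1 pp1:1 pp2:1 pp3:1 pp4:1 pp5:1

Answer: 6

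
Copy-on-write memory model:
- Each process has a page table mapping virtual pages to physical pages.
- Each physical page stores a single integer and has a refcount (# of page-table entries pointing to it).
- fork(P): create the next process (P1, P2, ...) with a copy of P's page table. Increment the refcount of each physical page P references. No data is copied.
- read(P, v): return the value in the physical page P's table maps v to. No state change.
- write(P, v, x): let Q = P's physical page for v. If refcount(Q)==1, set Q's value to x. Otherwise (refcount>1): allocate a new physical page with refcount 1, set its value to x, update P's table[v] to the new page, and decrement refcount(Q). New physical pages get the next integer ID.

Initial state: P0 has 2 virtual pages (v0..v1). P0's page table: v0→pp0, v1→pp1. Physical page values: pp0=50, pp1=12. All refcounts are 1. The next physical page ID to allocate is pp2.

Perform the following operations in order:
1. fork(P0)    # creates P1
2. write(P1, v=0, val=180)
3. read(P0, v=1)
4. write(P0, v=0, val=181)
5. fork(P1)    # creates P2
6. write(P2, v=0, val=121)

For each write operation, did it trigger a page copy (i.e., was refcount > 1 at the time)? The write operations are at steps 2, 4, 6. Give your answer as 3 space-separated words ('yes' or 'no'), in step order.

Op 1: fork(P0) -> P1. 2 ppages; refcounts: pp0:2 pp1:2
Op 2: write(P1, v0, 180). refcount(pp0)=2>1 -> COPY to pp2. 3 ppages; refcounts: pp0:1 pp1:2 pp2:1
Op 3: read(P0, v1) -> 12. No state change.
Op 4: write(P0, v0, 181). refcount(pp0)=1 -> write in place. 3 ppages; refcounts: pp0:1 pp1:2 pp2:1
Op 5: fork(P1) -> P2. 3 ppages; refcounts: pp0:1 pp1:3 pp2:2
Op 6: write(P2, v0, 121). refcount(pp2)=2>1 -> COPY to pp3. 4 ppages; refcounts: pp0:1 pp1:3 pp2:1 pp3:1

yes no yes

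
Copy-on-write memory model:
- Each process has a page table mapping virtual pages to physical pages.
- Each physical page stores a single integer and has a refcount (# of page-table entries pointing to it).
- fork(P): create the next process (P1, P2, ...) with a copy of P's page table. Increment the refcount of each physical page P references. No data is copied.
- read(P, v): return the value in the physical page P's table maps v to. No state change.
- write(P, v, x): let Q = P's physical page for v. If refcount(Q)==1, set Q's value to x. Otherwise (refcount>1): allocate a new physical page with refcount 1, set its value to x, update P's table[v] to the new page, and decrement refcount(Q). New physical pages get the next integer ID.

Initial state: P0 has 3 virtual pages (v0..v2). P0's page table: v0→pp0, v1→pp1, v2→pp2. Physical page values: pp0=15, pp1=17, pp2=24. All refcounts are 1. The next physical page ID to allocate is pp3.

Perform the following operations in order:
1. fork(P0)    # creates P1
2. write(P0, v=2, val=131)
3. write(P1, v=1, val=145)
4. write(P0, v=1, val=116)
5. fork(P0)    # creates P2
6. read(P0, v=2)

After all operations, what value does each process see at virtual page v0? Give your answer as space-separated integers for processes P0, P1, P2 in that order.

Op 1: fork(P0) -> P1. 3 ppages; refcounts: pp0:2 pp1:2 pp2:2
Op 2: write(P0, v2, 131). refcount(pp2)=2>1 -> COPY to pp3. 4 ppages; refcounts: pp0:2 pp1:2 pp2:1 pp3:1
Op 3: write(P1, v1, 145). refcount(pp1)=2>1 -> COPY to pp4. 5 ppages; refcounts: pp0:2 pp1:1 pp2:1 pp3:1 pp4:1
Op 4: write(P0, v1, 116). refcount(pp1)=1 -> write in place. 5 ppages; refcounts: pp0:2 pp1:1 pp2:1 pp3:1 pp4:1
Op 5: fork(P0) -> P2. 5 ppages; refcounts: pp0:3 pp1:2 pp2:1 pp3:2 pp4:1
Op 6: read(P0, v2) -> 131. No state change.
P0: v0 -> pp0 = 15
P1: v0 -> pp0 = 15
P2: v0 -> pp0 = 15

Answer: 15 15 15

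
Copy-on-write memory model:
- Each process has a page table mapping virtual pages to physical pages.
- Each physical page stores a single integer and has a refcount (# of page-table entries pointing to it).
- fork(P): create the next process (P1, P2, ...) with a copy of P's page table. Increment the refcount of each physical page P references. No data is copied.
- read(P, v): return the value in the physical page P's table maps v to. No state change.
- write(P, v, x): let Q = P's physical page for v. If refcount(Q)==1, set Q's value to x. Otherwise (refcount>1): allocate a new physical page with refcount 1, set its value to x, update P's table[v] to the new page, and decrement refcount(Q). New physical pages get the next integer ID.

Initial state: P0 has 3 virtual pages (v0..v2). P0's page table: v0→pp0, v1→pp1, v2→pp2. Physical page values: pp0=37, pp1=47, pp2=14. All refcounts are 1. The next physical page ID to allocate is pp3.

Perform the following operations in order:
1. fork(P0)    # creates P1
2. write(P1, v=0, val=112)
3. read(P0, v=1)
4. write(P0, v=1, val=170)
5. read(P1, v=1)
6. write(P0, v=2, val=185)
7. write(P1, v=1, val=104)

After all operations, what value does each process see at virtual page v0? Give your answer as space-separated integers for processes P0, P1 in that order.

Answer: 37 112

Derivation:
Op 1: fork(P0) -> P1. 3 ppages; refcounts: pp0:2 pp1:2 pp2:2
Op 2: write(P1, v0, 112). refcount(pp0)=2>1 -> COPY to pp3. 4 ppages; refcounts: pp0:1 pp1:2 pp2:2 pp3:1
Op 3: read(P0, v1) -> 47. No state change.
Op 4: write(P0, v1, 170). refcount(pp1)=2>1 -> COPY to pp4. 5 ppages; refcounts: pp0:1 pp1:1 pp2:2 pp3:1 pp4:1
Op 5: read(P1, v1) -> 47. No state change.
Op 6: write(P0, v2, 185). refcount(pp2)=2>1 -> COPY to pp5. 6 ppages; refcounts: pp0:1 pp1:1 pp2:1 pp3:1 pp4:1 pp5:1
Op 7: write(P1, v1, 104). refcount(pp1)=1 -> write in place. 6 ppages; refcounts: pp0:1 pp1:1 pp2:1 pp3:1 pp4:1 pp5:1
P0: v0 -> pp0 = 37
P1: v0 -> pp3 = 112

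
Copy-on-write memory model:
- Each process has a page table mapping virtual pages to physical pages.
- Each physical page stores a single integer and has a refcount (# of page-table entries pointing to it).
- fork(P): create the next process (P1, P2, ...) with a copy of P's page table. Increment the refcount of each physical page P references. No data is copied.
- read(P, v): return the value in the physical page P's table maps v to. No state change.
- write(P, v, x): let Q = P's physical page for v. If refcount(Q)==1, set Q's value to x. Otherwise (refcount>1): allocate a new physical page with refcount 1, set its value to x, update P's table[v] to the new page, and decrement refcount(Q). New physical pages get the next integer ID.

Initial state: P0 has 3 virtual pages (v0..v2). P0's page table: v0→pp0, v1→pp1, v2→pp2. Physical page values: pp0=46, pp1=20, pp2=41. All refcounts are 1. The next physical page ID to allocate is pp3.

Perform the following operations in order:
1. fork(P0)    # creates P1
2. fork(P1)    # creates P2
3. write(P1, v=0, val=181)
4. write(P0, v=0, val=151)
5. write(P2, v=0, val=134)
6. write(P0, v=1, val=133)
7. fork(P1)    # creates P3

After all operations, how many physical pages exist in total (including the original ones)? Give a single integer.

Op 1: fork(P0) -> P1. 3 ppages; refcounts: pp0:2 pp1:2 pp2:2
Op 2: fork(P1) -> P2. 3 ppages; refcounts: pp0:3 pp1:3 pp2:3
Op 3: write(P1, v0, 181). refcount(pp0)=3>1 -> COPY to pp3. 4 ppages; refcounts: pp0:2 pp1:3 pp2:3 pp3:1
Op 4: write(P0, v0, 151). refcount(pp0)=2>1 -> COPY to pp4. 5 ppages; refcounts: pp0:1 pp1:3 pp2:3 pp3:1 pp4:1
Op 5: write(P2, v0, 134). refcount(pp0)=1 -> write in place. 5 ppages; refcounts: pp0:1 pp1:3 pp2:3 pp3:1 pp4:1
Op 6: write(P0, v1, 133). refcount(pp1)=3>1 -> COPY to pp5. 6 ppages; refcounts: pp0:1 pp1:2 pp2:3 pp3:1 pp4:1 pp5:1
Op 7: fork(P1) -> P3. 6 ppages; refcounts: pp0:1 pp1:3 pp2:4 pp3:2 pp4:1 pp5:1

Answer: 6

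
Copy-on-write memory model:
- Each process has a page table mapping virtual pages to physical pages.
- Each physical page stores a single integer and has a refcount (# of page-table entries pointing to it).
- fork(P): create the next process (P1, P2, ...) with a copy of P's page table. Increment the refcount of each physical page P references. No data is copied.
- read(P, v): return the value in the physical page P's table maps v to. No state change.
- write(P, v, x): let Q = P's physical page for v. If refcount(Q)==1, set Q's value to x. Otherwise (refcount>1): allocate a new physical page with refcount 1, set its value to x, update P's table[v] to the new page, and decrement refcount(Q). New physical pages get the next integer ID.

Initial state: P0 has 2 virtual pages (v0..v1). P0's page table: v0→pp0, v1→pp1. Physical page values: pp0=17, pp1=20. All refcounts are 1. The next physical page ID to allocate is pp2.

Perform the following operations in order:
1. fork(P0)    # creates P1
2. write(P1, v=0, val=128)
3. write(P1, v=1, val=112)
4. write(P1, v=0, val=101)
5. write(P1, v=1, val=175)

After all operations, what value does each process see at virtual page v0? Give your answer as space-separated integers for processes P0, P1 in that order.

Op 1: fork(P0) -> P1. 2 ppages; refcounts: pp0:2 pp1:2
Op 2: write(P1, v0, 128). refcount(pp0)=2>1 -> COPY to pp2. 3 ppages; refcounts: pp0:1 pp1:2 pp2:1
Op 3: write(P1, v1, 112). refcount(pp1)=2>1 -> COPY to pp3. 4 ppages; refcounts: pp0:1 pp1:1 pp2:1 pp3:1
Op 4: write(P1, v0, 101). refcount(pp2)=1 -> write in place. 4 ppages; refcounts: pp0:1 pp1:1 pp2:1 pp3:1
Op 5: write(P1, v1, 175). refcount(pp3)=1 -> write in place. 4 ppages; refcounts: pp0:1 pp1:1 pp2:1 pp3:1
P0: v0 -> pp0 = 17
P1: v0 -> pp2 = 101

Answer: 17 101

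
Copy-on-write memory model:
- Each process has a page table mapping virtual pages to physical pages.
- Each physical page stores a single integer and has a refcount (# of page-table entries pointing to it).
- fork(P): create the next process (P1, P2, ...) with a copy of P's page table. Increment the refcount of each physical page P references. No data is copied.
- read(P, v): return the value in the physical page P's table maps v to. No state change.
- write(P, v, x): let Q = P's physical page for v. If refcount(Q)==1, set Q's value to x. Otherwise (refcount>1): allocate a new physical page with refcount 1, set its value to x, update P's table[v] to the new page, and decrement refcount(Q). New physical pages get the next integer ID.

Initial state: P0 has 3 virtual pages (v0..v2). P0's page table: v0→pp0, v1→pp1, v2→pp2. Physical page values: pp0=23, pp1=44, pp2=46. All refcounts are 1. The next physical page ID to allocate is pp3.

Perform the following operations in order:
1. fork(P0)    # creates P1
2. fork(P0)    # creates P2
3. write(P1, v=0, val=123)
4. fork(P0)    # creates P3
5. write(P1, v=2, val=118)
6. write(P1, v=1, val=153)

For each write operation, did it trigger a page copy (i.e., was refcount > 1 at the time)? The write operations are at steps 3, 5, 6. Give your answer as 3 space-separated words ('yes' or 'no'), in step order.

Op 1: fork(P0) -> P1. 3 ppages; refcounts: pp0:2 pp1:2 pp2:2
Op 2: fork(P0) -> P2. 3 ppages; refcounts: pp0:3 pp1:3 pp2:3
Op 3: write(P1, v0, 123). refcount(pp0)=3>1 -> COPY to pp3. 4 ppages; refcounts: pp0:2 pp1:3 pp2:3 pp3:1
Op 4: fork(P0) -> P3. 4 ppages; refcounts: pp0:3 pp1:4 pp2:4 pp3:1
Op 5: write(P1, v2, 118). refcount(pp2)=4>1 -> COPY to pp4. 5 ppages; refcounts: pp0:3 pp1:4 pp2:3 pp3:1 pp4:1
Op 6: write(P1, v1, 153). refcount(pp1)=4>1 -> COPY to pp5. 6 ppages; refcounts: pp0:3 pp1:3 pp2:3 pp3:1 pp4:1 pp5:1

yes yes yes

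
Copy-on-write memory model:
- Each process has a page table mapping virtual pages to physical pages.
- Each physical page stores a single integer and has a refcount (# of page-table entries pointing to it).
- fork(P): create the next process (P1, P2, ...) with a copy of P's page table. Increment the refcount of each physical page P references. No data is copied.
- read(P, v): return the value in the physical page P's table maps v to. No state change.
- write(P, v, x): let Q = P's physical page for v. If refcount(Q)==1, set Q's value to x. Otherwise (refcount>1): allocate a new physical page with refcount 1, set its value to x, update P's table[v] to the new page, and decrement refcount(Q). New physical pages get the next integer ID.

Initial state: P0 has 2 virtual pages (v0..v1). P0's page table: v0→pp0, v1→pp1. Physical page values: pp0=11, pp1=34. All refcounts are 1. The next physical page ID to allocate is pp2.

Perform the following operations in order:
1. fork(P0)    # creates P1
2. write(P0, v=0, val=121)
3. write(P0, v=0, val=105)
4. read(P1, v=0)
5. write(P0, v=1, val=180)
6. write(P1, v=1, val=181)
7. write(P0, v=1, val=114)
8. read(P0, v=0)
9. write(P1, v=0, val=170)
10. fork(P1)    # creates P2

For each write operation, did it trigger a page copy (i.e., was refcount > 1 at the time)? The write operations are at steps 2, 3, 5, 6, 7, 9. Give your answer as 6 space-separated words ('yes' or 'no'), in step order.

Op 1: fork(P0) -> P1. 2 ppages; refcounts: pp0:2 pp1:2
Op 2: write(P0, v0, 121). refcount(pp0)=2>1 -> COPY to pp2. 3 ppages; refcounts: pp0:1 pp1:2 pp2:1
Op 3: write(P0, v0, 105). refcount(pp2)=1 -> write in place. 3 ppages; refcounts: pp0:1 pp1:2 pp2:1
Op 4: read(P1, v0) -> 11. No state change.
Op 5: write(P0, v1, 180). refcount(pp1)=2>1 -> COPY to pp3. 4 ppages; refcounts: pp0:1 pp1:1 pp2:1 pp3:1
Op 6: write(P1, v1, 181). refcount(pp1)=1 -> write in place. 4 ppages; refcounts: pp0:1 pp1:1 pp2:1 pp3:1
Op 7: write(P0, v1, 114). refcount(pp3)=1 -> write in place. 4 ppages; refcounts: pp0:1 pp1:1 pp2:1 pp3:1
Op 8: read(P0, v0) -> 105. No state change.
Op 9: write(P1, v0, 170). refcount(pp0)=1 -> write in place. 4 ppages; refcounts: pp0:1 pp1:1 pp2:1 pp3:1
Op 10: fork(P1) -> P2. 4 ppages; refcounts: pp0:2 pp1:2 pp2:1 pp3:1

yes no yes no no no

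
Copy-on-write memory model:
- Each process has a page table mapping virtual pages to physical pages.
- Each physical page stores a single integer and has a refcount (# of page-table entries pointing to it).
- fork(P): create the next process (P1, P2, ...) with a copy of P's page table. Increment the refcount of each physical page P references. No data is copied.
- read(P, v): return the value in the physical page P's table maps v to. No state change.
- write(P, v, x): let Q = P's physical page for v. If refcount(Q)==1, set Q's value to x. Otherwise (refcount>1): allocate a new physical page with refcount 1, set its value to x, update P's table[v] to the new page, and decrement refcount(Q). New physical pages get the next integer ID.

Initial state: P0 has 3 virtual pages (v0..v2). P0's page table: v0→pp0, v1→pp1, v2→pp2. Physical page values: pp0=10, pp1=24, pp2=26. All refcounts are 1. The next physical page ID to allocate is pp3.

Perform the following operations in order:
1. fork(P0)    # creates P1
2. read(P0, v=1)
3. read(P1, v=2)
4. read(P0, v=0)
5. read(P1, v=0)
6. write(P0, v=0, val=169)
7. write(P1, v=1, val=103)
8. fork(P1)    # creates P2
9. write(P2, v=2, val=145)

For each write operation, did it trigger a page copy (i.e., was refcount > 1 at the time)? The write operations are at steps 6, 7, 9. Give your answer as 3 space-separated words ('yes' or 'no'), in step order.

Op 1: fork(P0) -> P1. 3 ppages; refcounts: pp0:2 pp1:2 pp2:2
Op 2: read(P0, v1) -> 24. No state change.
Op 3: read(P1, v2) -> 26. No state change.
Op 4: read(P0, v0) -> 10. No state change.
Op 5: read(P1, v0) -> 10. No state change.
Op 6: write(P0, v0, 169). refcount(pp0)=2>1 -> COPY to pp3. 4 ppages; refcounts: pp0:1 pp1:2 pp2:2 pp3:1
Op 7: write(P1, v1, 103). refcount(pp1)=2>1 -> COPY to pp4. 5 ppages; refcounts: pp0:1 pp1:1 pp2:2 pp3:1 pp4:1
Op 8: fork(P1) -> P2. 5 ppages; refcounts: pp0:2 pp1:1 pp2:3 pp3:1 pp4:2
Op 9: write(P2, v2, 145). refcount(pp2)=3>1 -> COPY to pp5. 6 ppages; refcounts: pp0:2 pp1:1 pp2:2 pp3:1 pp4:2 pp5:1

yes yes yes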